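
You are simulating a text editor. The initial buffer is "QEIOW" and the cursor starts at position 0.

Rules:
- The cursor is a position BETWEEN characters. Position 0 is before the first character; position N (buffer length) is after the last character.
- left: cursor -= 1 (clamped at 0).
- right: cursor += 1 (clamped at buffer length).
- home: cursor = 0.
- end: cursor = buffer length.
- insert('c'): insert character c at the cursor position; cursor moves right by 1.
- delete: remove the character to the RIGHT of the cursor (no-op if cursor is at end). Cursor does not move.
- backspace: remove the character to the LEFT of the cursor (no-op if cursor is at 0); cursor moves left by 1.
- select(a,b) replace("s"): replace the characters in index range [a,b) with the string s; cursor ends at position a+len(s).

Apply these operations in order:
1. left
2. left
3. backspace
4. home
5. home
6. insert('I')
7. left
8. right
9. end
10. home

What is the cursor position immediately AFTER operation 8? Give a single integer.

After op 1 (left): buf='QEIOW' cursor=0
After op 2 (left): buf='QEIOW' cursor=0
After op 3 (backspace): buf='QEIOW' cursor=0
After op 4 (home): buf='QEIOW' cursor=0
After op 5 (home): buf='QEIOW' cursor=0
After op 6 (insert('I')): buf='IQEIOW' cursor=1
After op 7 (left): buf='IQEIOW' cursor=0
After op 8 (right): buf='IQEIOW' cursor=1

Answer: 1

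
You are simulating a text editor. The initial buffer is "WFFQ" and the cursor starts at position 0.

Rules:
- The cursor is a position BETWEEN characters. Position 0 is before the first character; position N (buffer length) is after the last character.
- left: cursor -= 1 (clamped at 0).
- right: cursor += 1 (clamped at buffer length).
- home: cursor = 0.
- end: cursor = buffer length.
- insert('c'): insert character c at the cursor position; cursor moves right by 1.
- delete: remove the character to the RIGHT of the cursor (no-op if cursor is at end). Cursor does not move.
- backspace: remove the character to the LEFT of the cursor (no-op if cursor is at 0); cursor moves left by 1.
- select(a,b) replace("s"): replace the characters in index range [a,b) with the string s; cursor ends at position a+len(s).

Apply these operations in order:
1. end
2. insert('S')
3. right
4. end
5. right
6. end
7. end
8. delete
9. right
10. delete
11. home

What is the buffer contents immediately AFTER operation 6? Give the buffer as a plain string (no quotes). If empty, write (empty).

Answer: WFFQS

Derivation:
After op 1 (end): buf='WFFQ' cursor=4
After op 2 (insert('S')): buf='WFFQS' cursor=5
After op 3 (right): buf='WFFQS' cursor=5
After op 4 (end): buf='WFFQS' cursor=5
After op 5 (right): buf='WFFQS' cursor=5
After op 6 (end): buf='WFFQS' cursor=5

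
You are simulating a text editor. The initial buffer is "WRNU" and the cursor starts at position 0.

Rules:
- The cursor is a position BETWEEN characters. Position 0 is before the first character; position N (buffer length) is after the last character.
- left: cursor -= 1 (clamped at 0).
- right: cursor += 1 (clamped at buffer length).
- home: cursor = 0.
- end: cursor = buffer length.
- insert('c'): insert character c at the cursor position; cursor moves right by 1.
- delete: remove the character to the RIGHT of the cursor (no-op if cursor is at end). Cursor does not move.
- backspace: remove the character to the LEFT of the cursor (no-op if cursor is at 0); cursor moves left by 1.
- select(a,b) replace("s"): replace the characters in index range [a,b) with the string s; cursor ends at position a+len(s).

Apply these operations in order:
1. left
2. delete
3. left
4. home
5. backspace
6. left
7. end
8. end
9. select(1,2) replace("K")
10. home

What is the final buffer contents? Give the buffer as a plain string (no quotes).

Answer: RKU

Derivation:
After op 1 (left): buf='WRNU' cursor=0
After op 2 (delete): buf='RNU' cursor=0
After op 3 (left): buf='RNU' cursor=0
After op 4 (home): buf='RNU' cursor=0
After op 5 (backspace): buf='RNU' cursor=0
After op 6 (left): buf='RNU' cursor=0
After op 7 (end): buf='RNU' cursor=3
After op 8 (end): buf='RNU' cursor=3
After op 9 (select(1,2) replace("K")): buf='RKU' cursor=2
After op 10 (home): buf='RKU' cursor=0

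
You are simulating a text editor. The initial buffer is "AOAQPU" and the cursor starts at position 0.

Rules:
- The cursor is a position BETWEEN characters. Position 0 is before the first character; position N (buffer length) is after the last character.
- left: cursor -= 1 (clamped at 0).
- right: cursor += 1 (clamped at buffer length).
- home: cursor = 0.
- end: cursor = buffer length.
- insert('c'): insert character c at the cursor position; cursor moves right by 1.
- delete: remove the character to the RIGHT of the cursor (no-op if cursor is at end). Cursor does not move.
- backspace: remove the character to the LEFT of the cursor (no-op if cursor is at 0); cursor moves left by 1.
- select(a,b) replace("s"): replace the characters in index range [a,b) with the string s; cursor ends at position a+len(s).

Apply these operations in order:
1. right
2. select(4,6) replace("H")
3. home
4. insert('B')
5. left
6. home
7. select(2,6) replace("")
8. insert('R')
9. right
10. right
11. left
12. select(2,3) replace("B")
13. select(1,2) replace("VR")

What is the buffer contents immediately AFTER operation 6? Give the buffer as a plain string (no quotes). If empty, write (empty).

Answer: BAOAQH

Derivation:
After op 1 (right): buf='AOAQPU' cursor=1
After op 2 (select(4,6) replace("H")): buf='AOAQH' cursor=5
After op 3 (home): buf='AOAQH' cursor=0
After op 4 (insert('B')): buf='BAOAQH' cursor=1
After op 5 (left): buf='BAOAQH' cursor=0
After op 6 (home): buf='BAOAQH' cursor=0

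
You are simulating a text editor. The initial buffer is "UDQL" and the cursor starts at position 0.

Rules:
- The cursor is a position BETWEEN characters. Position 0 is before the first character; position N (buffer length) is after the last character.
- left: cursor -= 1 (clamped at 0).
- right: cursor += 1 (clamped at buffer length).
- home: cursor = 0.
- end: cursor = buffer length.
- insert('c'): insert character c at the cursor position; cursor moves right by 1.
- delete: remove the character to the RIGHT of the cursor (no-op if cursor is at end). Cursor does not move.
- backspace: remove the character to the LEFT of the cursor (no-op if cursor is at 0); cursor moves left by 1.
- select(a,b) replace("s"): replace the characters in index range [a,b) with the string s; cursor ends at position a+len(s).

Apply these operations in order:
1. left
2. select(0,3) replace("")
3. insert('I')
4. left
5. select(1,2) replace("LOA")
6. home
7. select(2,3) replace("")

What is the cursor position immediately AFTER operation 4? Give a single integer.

Answer: 0

Derivation:
After op 1 (left): buf='UDQL' cursor=0
After op 2 (select(0,3) replace("")): buf='L' cursor=0
After op 3 (insert('I')): buf='IL' cursor=1
After op 4 (left): buf='IL' cursor=0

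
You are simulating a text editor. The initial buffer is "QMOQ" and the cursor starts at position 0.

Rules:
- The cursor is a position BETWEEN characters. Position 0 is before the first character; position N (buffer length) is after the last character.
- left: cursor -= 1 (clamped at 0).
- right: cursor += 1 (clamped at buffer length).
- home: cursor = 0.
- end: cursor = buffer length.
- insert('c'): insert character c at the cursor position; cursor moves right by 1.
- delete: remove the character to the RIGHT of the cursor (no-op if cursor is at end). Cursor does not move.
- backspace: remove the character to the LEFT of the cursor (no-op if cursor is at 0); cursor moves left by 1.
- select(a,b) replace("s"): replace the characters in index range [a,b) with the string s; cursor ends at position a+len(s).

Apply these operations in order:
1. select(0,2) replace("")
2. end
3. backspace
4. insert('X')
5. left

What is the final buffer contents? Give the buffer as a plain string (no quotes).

After op 1 (select(0,2) replace("")): buf='OQ' cursor=0
After op 2 (end): buf='OQ' cursor=2
After op 3 (backspace): buf='O' cursor=1
After op 4 (insert('X')): buf='OX' cursor=2
After op 5 (left): buf='OX' cursor=1

Answer: OX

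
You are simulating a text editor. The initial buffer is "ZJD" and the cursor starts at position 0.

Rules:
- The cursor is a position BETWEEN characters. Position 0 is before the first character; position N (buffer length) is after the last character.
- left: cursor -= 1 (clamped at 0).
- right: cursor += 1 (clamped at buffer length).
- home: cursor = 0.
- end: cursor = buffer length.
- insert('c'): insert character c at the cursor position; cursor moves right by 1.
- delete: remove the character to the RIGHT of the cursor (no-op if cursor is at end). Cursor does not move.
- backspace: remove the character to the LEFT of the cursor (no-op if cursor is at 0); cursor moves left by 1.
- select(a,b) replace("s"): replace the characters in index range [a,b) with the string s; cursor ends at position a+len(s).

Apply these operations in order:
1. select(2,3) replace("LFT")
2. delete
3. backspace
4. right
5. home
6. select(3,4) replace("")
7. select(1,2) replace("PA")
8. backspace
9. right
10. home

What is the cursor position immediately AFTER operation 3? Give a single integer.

Answer: 4

Derivation:
After op 1 (select(2,3) replace("LFT")): buf='ZJLFT' cursor=5
After op 2 (delete): buf='ZJLFT' cursor=5
After op 3 (backspace): buf='ZJLF' cursor=4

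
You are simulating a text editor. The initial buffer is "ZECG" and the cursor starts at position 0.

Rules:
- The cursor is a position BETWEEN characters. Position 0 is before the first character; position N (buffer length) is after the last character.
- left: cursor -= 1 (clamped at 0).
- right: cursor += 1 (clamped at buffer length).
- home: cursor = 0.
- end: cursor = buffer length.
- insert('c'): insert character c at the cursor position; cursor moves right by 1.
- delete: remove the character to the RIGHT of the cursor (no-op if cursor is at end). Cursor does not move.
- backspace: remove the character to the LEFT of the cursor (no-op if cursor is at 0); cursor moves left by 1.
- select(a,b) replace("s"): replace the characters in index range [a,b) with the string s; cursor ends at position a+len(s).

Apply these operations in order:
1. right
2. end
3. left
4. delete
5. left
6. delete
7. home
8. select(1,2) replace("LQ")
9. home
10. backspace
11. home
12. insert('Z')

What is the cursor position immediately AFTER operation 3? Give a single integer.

Answer: 3

Derivation:
After op 1 (right): buf='ZECG' cursor=1
After op 2 (end): buf='ZECG' cursor=4
After op 3 (left): buf='ZECG' cursor=3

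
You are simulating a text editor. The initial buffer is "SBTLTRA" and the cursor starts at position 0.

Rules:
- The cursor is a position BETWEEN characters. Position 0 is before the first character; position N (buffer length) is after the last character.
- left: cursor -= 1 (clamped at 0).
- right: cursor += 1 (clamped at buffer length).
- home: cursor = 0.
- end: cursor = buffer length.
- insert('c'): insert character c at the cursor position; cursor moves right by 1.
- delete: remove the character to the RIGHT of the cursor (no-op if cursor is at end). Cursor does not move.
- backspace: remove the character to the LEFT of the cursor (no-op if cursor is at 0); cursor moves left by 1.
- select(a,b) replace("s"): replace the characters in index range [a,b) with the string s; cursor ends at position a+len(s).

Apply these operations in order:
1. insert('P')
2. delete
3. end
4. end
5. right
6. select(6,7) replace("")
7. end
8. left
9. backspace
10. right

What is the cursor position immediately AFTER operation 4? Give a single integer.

After op 1 (insert('P')): buf='PSBTLTRA' cursor=1
After op 2 (delete): buf='PBTLTRA' cursor=1
After op 3 (end): buf='PBTLTRA' cursor=7
After op 4 (end): buf='PBTLTRA' cursor=7

Answer: 7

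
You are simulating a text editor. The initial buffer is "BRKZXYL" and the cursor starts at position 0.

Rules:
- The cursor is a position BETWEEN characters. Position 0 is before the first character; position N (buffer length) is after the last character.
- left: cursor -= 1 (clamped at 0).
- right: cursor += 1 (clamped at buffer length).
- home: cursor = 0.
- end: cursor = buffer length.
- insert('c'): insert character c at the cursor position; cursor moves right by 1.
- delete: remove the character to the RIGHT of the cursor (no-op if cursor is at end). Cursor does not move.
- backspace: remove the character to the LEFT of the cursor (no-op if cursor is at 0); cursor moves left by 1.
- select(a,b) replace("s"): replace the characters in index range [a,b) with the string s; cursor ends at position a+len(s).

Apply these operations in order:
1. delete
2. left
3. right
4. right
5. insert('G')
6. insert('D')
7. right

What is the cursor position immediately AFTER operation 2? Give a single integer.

After op 1 (delete): buf='RKZXYL' cursor=0
After op 2 (left): buf='RKZXYL' cursor=0

Answer: 0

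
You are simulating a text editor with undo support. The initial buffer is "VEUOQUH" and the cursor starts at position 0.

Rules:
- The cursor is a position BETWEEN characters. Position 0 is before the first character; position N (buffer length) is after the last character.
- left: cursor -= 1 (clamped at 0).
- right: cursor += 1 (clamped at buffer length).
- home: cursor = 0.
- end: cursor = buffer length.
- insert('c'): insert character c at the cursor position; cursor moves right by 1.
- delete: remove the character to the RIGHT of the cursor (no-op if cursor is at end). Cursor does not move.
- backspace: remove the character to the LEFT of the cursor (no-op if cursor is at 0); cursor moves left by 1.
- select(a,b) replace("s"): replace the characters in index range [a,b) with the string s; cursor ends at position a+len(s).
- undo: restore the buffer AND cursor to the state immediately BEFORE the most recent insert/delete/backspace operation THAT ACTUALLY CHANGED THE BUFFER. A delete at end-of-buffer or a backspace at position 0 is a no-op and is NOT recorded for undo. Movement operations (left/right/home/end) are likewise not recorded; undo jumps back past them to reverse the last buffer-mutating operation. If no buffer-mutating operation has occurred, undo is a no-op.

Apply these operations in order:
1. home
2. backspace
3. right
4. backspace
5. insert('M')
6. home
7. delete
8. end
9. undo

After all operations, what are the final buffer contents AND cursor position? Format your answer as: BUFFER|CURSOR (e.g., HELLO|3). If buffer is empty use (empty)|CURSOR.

After op 1 (home): buf='VEUOQUH' cursor=0
After op 2 (backspace): buf='VEUOQUH' cursor=0
After op 3 (right): buf='VEUOQUH' cursor=1
After op 4 (backspace): buf='EUOQUH' cursor=0
After op 5 (insert('M')): buf='MEUOQUH' cursor=1
After op 6 (home): buf='MEUOQUH' cursor=0
After op 7 (delete): buf='EUOQUH' cursor=0
After op 8 (end): buf='EUOQUH' cursor=6
After op 9 (undo): buf='MEUOQUH' cursor=0

Answer: MEUOQUH|0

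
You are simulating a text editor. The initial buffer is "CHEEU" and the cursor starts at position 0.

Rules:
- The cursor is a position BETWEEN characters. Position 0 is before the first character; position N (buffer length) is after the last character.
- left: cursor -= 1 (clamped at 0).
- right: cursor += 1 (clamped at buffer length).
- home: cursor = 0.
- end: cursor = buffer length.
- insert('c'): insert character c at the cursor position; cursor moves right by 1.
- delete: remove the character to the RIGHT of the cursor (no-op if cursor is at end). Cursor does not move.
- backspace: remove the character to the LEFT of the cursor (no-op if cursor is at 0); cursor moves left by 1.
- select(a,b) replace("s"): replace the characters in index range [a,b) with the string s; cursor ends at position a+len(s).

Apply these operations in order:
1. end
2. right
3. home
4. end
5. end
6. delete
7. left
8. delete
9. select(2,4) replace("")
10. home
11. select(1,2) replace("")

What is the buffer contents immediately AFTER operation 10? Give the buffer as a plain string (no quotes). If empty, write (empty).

After op 1 (end): buf='CHEEU' cursor=5
After op 2 (right): buf='CHEEU' cursor=5
After op 3 (home): buf='CHEEU' cursor=0
After op 4 (end): buf='CHEEU' cursor=5
After op 5 (end): buf='CHEEU' cursor=5
After op 6 (delete): buf='CHEEU' cursor=5
After op 7 (left): buf='CHEEU' cursor=4
After op 8 (delete): buf='CHEE' cursor=4
After op 9 (select(2,4) replace("")): buf='CH' cursor=2
After op 10 (home): buf='CH' cursor=0

Answer: CH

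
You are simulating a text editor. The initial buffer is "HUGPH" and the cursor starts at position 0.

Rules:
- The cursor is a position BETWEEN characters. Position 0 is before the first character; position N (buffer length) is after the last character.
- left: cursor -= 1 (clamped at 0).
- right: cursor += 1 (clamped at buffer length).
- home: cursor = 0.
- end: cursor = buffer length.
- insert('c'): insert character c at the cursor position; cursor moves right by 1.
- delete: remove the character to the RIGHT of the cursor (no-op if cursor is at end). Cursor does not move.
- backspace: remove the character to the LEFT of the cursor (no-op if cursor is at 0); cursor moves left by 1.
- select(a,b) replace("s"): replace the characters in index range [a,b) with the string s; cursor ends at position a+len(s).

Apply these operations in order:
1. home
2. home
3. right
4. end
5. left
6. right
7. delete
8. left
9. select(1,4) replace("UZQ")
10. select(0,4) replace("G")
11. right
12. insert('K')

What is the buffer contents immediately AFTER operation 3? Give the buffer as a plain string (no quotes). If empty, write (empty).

After op 1 (home): buf='HUGPH' cursor=0
After op 2 (home): buf='HUGPH' cursor=0
After op 3 (right): buf='HUGPH' cursor=1

Answer: HUGPH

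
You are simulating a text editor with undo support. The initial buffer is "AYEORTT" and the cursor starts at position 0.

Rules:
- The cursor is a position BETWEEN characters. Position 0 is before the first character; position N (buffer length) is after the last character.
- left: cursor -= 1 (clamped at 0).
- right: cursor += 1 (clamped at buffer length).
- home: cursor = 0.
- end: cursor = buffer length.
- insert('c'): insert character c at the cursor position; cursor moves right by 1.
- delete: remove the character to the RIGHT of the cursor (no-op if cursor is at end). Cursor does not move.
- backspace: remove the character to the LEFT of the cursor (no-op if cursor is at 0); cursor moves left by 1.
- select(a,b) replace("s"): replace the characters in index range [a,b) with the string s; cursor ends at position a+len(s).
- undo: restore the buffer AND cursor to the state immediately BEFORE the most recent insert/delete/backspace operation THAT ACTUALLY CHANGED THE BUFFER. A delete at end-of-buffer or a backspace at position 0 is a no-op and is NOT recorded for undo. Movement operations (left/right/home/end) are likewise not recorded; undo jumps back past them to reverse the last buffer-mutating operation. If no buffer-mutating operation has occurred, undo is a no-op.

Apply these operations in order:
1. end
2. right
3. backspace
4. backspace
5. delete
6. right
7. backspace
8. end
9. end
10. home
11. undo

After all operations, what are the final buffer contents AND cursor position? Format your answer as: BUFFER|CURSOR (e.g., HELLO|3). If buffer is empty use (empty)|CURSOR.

Answer: AYEOR|5

Derivation:
After op 1 (end): buf='AYEORTT' cursor=7
After op 2 (right): buf='AYEORTT' cursor=7
After op 3 (backspace): buf='AYEORT' cursor=6
After op 4 (backspace): buf='AYEOR' cursor=5
After op 5 (delete): buf='AYEOR' cursor=5
After op 6 (right): buf='AYEOR' cursor=5
After op 7 (backspace): buf='AYEO' cursor=4
After op 8 (end): buf='AYEO' cursor=4
After op 9 (end): buf='AYEO' cursor=4
After op 10 (home): buf='AYEO' cursor=0
After op 11 (undo): buf='AYEOR' cursor=5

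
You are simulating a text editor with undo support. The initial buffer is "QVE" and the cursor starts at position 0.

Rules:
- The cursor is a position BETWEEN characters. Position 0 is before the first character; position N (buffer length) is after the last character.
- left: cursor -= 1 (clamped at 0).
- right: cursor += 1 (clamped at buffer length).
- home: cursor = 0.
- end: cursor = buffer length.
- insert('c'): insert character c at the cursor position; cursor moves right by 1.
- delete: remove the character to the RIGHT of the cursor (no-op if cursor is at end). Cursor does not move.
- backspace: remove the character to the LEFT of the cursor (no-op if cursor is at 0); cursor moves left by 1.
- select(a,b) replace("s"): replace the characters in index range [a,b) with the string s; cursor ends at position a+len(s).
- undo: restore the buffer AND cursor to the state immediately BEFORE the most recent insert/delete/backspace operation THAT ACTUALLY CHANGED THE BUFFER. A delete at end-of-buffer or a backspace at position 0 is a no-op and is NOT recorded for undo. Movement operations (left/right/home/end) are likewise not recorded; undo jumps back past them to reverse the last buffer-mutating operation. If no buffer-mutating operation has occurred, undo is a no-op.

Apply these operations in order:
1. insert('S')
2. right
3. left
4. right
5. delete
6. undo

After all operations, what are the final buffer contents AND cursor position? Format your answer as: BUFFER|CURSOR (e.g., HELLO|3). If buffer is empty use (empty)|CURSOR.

After op 1 (insert('S')): buf='SQVE' cursor=1
After op 2 (right): buf='SQVE' cursor=2
After op 3 (left): buf='SQVE' cursor=1
After op 4 (right): buf='SQVE' cursor=2
After op 5 (delete): buf='SQE' cursor=2
After op 6 (undo): buf='SQVE' cursor=2

Answer: SQVE|2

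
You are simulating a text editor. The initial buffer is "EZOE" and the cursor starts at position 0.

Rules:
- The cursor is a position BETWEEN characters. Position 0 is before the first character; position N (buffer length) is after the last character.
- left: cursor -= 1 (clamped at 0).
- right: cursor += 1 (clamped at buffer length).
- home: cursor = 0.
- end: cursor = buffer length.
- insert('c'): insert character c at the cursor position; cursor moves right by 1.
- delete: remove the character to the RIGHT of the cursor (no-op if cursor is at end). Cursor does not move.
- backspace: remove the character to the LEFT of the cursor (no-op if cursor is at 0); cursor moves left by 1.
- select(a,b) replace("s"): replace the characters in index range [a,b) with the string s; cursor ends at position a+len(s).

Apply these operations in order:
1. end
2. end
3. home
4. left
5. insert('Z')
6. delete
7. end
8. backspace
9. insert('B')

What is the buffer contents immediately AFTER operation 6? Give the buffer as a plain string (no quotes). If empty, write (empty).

After op 1 (end): buf='EZOE' cursor=4
After op 2 (end): buf='EZOE' cursor=4
After op 3 (home): buf='EZOE' cursor=0
After op 4 (left): buf='EZOE' cursor=0
After op 5 (insert('Z')): buf='ZEZOE' cursor=1
After op 6 (delete): buf='ZZOE' cursor=1

Answer: ZZOE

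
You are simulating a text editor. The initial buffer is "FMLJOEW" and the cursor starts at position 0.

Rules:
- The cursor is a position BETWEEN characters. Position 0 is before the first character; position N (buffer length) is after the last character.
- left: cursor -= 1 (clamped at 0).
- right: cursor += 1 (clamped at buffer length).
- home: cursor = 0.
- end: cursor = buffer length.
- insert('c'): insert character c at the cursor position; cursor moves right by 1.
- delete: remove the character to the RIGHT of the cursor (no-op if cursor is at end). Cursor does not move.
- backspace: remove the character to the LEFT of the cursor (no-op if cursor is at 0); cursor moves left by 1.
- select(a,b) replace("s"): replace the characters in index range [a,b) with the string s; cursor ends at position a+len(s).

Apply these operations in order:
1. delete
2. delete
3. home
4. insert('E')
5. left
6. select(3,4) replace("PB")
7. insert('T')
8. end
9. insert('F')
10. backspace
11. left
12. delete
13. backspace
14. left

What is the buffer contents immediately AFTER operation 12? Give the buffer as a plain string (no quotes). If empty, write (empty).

Answer: ELJPBTE

Derivation:
After op 1 (delete): buf='MLJOEW' cursor=0
After op 2 (delete): buf='LJOEW' cursor=0
After op 3 (home): buf='LJOEW' cursor=0
After op 4 (insert('E')): buf='ELJOEW' cursor=1
After op 5 (left): buf='ELJOEW' cursor=0
After op 6 (select(3,4) replace("PB")): buf='ELJPBEW' cursor=5
After op 7 (insert('T')): buf='ELJPBTEW' cursor=6
After op 8 (end): buf='ELJPBTEW' cursor=8
After op 9 (insert('F')): buf='ELJPBTEWF' cursor=9
After op 10 (backspace): buf='ELJPBTEW' cursor=8
After op 11 (left): buf='ELJPBTEW' cursor=7
After op 12 (delete): buf='ELJPBTE' cursor=7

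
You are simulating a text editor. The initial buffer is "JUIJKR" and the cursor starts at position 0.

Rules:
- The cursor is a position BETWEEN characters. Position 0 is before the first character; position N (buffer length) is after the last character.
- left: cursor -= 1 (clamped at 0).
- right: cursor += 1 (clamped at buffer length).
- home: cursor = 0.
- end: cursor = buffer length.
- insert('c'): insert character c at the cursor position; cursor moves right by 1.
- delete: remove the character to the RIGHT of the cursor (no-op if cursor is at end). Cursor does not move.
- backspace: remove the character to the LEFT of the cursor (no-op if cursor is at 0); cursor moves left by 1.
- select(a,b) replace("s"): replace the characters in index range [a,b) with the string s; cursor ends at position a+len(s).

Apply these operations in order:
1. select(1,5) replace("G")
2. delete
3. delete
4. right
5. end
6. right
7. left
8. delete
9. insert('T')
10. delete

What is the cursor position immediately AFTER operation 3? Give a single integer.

After op 1 (select(1,5) replace("G")): buf='JGR' cursor=2
After op 2 (delete): buf='JG' cursor=2
After op 3 (delete): buf='JG' cursor=2

Answer: 2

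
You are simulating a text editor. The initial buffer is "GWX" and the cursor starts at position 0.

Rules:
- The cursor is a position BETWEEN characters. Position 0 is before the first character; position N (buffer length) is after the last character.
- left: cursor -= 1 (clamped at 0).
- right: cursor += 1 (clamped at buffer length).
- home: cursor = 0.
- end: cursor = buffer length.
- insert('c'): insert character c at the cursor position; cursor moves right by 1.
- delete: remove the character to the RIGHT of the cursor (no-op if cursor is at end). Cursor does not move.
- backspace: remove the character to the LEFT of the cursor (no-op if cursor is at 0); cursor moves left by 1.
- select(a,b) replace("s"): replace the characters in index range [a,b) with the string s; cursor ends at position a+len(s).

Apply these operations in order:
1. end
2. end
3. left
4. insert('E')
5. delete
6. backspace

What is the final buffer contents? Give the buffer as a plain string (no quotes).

Answer: GW

Derivation:
After op 1 (end): buf='GWX' cursor=3
After op 2 (end): buf='GWX' cursor=3
After op 3 (left): buf='GWX' cursor=2
After op 4 (insert('E')): buf='GWEX' cursor=3
After op 5 (delete): buf='GWE' cursor=3
After op 6 (backspace): buf='GW' cursor=2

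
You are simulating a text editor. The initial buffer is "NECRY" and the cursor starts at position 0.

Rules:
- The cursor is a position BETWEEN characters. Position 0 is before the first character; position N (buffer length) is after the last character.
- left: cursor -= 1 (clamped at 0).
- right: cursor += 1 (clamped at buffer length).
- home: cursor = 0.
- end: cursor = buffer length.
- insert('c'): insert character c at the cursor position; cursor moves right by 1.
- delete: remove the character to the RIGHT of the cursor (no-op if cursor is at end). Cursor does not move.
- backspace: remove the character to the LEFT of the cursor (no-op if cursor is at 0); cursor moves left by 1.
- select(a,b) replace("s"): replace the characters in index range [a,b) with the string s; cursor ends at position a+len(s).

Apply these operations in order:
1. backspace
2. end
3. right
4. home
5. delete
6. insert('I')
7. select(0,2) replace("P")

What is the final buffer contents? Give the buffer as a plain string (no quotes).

After op 1 (backspace): buf='NECRY' cursor=0
After op 2 (end): buf='NECRY' cursor=5
After op 3 (right): buf='NECRY' cursor=5
After op 4 (home): buf='NECRY' cursor=0
After op 5 (delete): buf='ECRY' cursor=0
After op 6 (insert('I')): buf='IECRY' cursor=1
After op 7 (select(0,2) replace("P")): buf='PCRY' cursor=1

Answer: PCRY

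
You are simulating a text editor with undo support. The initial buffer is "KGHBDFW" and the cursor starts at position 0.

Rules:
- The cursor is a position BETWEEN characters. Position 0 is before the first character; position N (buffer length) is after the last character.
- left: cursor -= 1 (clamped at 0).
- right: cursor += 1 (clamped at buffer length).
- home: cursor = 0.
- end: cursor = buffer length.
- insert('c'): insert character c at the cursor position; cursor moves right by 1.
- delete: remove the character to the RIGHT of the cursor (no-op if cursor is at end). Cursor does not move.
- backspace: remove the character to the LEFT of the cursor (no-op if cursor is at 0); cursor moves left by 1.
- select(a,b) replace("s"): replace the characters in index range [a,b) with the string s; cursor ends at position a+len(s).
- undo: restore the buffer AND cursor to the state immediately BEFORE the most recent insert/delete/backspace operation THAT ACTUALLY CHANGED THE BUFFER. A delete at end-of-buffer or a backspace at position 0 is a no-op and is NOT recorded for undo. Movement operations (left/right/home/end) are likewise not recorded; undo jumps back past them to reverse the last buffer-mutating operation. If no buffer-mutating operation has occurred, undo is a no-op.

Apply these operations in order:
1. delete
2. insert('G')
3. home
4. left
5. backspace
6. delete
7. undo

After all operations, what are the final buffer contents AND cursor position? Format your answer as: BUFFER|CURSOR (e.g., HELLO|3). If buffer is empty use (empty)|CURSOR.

Answer: GGHBDFW|0

Derivation:
After op 1 (delete): buf='GHBDFW' cursor=0
After op 2 (insert('G')): buf='GGHBDFW' cursor=1
After op 3 (home): buf='GGHBDFW' cursor=0
After op 4 (left): buf='GGHBDFW' cursor=0
After op 5 (backspace): buf='GGHBDFW' cursor=0
After op 6 (delete): buf='GHBDFW' cursor=0
After op 7 (undo): buf='GGHBDFW' cursor=0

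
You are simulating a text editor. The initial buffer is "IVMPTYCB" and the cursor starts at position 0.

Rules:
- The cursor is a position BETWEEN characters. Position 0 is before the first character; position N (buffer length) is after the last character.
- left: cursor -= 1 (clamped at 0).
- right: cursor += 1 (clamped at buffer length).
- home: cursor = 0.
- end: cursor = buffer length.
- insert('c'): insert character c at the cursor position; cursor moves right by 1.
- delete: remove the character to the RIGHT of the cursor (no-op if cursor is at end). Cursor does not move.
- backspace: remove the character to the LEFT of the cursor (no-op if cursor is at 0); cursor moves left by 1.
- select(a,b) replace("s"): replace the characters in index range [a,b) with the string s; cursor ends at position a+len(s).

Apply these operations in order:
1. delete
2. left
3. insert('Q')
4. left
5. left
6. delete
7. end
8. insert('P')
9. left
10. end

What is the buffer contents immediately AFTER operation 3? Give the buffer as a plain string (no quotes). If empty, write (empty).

After op 1 (delete): buf='VMPTYCB' cursor=0
After op 2 (left): buf='VMPTYCB' cursor=0
After op 3 (insert('Q')): buf='QVMPTYCB' cursor=1

Answer: QVMPTYCB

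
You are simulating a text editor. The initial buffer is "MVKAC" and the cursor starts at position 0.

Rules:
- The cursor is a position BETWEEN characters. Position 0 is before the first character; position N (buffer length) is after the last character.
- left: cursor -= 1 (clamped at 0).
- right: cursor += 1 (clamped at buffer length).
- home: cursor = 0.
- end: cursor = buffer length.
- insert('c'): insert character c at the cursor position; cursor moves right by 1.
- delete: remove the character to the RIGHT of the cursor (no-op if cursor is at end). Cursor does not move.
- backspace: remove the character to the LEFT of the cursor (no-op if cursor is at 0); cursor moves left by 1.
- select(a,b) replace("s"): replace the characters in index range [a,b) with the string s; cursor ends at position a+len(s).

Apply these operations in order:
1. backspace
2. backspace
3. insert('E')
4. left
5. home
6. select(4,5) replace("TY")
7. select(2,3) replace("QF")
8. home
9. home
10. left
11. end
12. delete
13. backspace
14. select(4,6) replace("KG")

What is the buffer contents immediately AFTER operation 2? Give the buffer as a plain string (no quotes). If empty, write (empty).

Answer: MVKAC

Derivation:
After op 1 (backspace): buf='MVKAC' cursor=0
After op 2 (backspace): buf='MVKAC' cursor=0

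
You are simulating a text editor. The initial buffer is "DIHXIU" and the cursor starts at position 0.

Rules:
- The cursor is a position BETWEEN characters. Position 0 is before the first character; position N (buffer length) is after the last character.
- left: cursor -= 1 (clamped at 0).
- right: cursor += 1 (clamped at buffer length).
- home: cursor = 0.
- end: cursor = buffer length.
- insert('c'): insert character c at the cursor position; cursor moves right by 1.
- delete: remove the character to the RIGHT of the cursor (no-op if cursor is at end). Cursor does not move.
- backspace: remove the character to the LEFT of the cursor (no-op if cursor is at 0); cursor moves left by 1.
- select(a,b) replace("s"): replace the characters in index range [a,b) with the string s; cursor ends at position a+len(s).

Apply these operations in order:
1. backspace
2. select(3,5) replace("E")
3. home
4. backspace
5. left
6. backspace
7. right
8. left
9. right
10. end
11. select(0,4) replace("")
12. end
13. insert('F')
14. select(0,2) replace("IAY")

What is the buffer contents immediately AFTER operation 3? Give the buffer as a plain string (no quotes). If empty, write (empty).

After op 1 (backspace): buf='DIHXIU' cursor=0
After op 2 (select(3,5) replace("E")): buf='DIHEU' cursor=4
After op 3 (home): buf='DIHEU' cursor=0

Answer: DIHEU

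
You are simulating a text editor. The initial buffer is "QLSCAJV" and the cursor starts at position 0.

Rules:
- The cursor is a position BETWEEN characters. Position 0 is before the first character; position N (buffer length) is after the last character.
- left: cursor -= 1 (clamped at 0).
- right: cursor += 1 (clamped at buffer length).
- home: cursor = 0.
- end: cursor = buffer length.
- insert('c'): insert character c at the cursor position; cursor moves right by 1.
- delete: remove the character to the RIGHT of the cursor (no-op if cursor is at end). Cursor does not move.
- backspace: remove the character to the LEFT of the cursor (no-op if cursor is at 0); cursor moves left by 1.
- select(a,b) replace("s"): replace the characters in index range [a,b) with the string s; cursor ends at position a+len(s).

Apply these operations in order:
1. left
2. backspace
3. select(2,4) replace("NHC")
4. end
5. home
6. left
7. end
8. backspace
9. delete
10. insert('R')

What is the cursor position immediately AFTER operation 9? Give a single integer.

Answer: 7

Derivation:
After op 1 (left): buf='QLSCAJV' cursor=0
After op 2 (backspace): buf='QLSCAJV' cursor=0
After op 3 (select(2,4) replace("NHC")): buf='QLNHCAJV' cursor=5
After op 4 (end): buf='QLNHCAJV' cursor=8
After op 5 (home): buf='QLNHCAJV' cursor=0
After op 6 (left): buf='QLNHCAJV' cursor=0
After op 7 (end): buf='QLNHCAJV' cursor=8
After op 8 (backspace): buf='QLNHCAJ' cursor=7
After op 9 (delete): buf='QLNHCAJ' cursor=7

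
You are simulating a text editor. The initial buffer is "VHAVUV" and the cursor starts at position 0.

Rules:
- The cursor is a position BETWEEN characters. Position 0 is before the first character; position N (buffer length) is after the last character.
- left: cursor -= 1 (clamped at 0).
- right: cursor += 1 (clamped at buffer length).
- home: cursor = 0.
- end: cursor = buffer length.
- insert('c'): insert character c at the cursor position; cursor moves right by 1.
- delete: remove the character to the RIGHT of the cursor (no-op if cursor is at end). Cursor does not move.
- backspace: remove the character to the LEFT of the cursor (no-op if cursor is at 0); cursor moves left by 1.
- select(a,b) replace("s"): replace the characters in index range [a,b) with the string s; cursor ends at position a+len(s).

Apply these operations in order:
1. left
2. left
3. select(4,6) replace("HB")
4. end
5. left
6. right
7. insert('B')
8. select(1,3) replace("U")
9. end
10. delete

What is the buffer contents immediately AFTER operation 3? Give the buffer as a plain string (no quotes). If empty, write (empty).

After op 1 (left): buf='VHAVUV' cursor=0
After op 2 (left): buf='VHAVUV' cursor=0
After op 3 (select(4,6) replace("HB")): buf='VHAVHB' cursor=6

Answer: VHAVHB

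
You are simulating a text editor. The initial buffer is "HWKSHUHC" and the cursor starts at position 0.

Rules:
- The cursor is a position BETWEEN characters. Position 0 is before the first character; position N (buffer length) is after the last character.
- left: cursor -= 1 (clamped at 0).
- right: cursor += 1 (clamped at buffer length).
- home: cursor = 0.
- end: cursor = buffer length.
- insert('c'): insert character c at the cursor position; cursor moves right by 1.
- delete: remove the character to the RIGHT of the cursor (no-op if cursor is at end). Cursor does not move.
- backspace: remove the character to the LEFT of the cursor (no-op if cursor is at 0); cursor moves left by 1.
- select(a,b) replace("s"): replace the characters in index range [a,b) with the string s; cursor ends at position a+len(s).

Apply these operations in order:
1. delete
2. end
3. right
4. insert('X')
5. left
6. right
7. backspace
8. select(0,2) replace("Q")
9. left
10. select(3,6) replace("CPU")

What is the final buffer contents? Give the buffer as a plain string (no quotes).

After op 1 (delete): buf='WKSHUHC' cursor=0
After op 2 (end): buf='WKSHUHC' cursor=7
After op 3 (right): buf='WKSHUHC' cursor=7
After op 4 (insert('X')): buf='WKSHUHCX' cursor=8
After op 5 (left): buf='WKSHUHCX' cursor=7
After op 6 (right): buf='WKSHUHCX' cursor=8
After op 7 (backspace): buf='WKSHUHC' cursor=7
After op 8 (select(0,2) replace("Q")): buf='QSHUHC' cursor=1
After op 9 (left): buf='QSHUHC' cursor=0
After op 10 (select(3,6) replace("CPU")): buf='QSHCPU' cursor=6

Answer: QSHCPU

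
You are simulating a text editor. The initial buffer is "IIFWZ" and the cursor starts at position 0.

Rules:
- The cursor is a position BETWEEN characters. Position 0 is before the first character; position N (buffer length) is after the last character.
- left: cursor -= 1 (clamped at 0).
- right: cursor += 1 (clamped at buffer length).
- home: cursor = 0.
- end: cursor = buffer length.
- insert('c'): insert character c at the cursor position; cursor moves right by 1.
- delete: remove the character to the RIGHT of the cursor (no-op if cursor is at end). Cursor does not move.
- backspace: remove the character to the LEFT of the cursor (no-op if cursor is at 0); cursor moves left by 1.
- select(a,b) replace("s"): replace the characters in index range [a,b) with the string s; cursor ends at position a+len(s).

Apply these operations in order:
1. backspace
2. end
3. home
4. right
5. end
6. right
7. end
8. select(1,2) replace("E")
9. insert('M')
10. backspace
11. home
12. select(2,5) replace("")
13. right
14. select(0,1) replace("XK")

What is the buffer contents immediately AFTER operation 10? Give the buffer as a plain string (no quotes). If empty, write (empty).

After op 1 (backspace): buf='IIFWZ' cursor=0
After op 2 (end): buf='IIFWZ' cursor=5
After op 3 (home): buf='IIFWZ' cursor=0
After op 4 (right): buf='IIFWZ' cursor=1
After op 5 (end): buf='IIFWZ' cursor=5
After op 6 (right): buf='IIFWZ' cursor=5
After op 7 (end): buf='IIFWZ' cursor=5
After op 8 (select(1,2) replace("E")): buf='IEFWZ' cursor=2
After op 9 (insert('M')): buf='IEMFWZ' cursor=3
After op 10 (backspace): buf='IEFWZ' cursor=2

Answer: IEFWZ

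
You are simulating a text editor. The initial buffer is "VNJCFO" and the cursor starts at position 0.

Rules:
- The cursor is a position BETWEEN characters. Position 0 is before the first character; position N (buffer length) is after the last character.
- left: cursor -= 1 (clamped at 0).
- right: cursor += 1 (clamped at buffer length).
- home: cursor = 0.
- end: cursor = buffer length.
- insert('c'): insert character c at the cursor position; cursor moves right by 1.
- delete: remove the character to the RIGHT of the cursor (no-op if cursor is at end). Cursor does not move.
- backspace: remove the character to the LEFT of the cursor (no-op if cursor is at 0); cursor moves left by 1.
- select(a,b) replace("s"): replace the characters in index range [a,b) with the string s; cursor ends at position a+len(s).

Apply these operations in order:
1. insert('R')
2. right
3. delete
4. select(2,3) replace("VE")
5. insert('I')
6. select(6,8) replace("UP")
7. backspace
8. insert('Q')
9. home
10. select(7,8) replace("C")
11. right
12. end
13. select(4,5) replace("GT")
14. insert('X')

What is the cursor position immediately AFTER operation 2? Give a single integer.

After op 1 (insert('R')): buf='RVNJCFO' cursor=1
After op 2 (right): buf='RVNJCFO' cursor=2

Answer: 2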